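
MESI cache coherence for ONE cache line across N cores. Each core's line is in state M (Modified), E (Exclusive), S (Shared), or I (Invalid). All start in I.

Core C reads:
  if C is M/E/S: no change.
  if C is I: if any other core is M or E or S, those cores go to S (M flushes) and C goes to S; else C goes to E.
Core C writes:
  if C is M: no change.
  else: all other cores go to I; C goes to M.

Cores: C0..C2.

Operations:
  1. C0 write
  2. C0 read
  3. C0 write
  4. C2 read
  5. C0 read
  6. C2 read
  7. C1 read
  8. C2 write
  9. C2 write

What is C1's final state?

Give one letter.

Op 1: C0 write [C0 write: invalidate none -> C0=M] -> [M,I,I]
Op 2: C0 read [C0 read: already in M, no change] -> [M,I,I]
Op 3: C0 write [C0 write: already M (modified), no change] -> [M,I,I]
Op 4: C2 read [C2 read from I: others=['C0=M'] -> C2=S, others downsized to S] -> [S,I,S]
Op 5: C0 read [C0 read: already in S, no change] -> [S,I,S]
Op 6: C2 read [C2 read: already in S, no change] -> [S,I,S]
Op 7: C1 read [C1 read from I: others=['C0=S', 'C2=S'] -> C1=S, others downsized to S] -> [S,S,S]
Op 8: C2 write [C2 write: invalidate ['C0=S', 'C1=S'] -> C2=M] -> [I,I,M]
Op 9: C2 write [C2 write: already M (modified), no change] -> [I,I,M]

Answer: I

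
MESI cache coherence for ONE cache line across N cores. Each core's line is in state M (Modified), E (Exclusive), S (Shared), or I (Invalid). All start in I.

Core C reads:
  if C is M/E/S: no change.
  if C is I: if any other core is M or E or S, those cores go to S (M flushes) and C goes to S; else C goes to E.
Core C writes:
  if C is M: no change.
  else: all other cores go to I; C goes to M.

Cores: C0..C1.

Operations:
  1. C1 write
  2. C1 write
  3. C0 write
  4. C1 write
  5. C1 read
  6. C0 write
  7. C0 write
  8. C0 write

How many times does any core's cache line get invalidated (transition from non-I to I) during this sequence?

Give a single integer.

Answer: 3

Derivation:
Op 1: C1 write [C1 write: invalidate none -> C1=M] -> [I,M] (invalidations this op: 0; running total: 0)
Op 2: C1 write [C1 write: already M (modified), no change] -> [I,M] (invalidations this op: 0; running total: 0)
Op 3: C0 write [C0 write: invalidate ['C1=M'] -> C0=M] -> [M,I] (invalidations this op: 1; running total: 1)
Op 4: C1 write [C1 write: invalidate ['C0=M'] -> C1=M] -> [I,M] (invalidations this op: 1; running total: 2)
Op 5: C1 read [C1 read: already in M, no change] -> [I,M] (invalidations this op: 0; running total: 2)
Op 6: C0 write [C0 write: invalidate ['C1=M'] -> C0=M] -> [M,I] (invalidations this op: 1; running total: 3)
Op 7: C0 write [C0 write: already M (modified), no change] -> [M,I] (invalidations this op: 0; running total: 3)
Op 8: C0 write [C0 write: already M (modified), no change] -> [M,I] (invalidations this op: 0; running total: 3)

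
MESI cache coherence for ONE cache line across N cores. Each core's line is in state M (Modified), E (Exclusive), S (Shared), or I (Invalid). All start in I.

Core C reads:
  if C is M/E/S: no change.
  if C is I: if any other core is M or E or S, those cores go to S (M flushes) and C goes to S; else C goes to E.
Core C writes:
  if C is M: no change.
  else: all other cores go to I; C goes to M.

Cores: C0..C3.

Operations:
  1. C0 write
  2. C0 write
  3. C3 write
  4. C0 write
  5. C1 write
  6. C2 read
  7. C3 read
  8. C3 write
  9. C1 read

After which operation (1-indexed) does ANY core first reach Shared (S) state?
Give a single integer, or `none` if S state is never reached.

Answer: 6

Derivation:
Op 1: C0 write [C0 write: invalidate none -> C0=M] -> [M,I,I,I]
Op 2: C0 write [C0 write: already M (modified), no change] -> [M,I,I,I]
Op 3: C3 write [C3 write: invalidate ['C0=M'] -> C3=M] -> [I,I,I,M]
Op 4: C0 write [C0 write: invalidate ['C3=M'] -> C0=M] -> [M,I,I,I]
Op 5: C1 write [C1 write: invalidate ['C0=M'] -> C1=M] -> [I,M,I,I]
Op 6: C2 read [C2 read from I: others=['C1=M'] -> C2=S, others downsized to S] -> [I,S,S,I]
  -> First S state at op 6; remaining ops need not be traced.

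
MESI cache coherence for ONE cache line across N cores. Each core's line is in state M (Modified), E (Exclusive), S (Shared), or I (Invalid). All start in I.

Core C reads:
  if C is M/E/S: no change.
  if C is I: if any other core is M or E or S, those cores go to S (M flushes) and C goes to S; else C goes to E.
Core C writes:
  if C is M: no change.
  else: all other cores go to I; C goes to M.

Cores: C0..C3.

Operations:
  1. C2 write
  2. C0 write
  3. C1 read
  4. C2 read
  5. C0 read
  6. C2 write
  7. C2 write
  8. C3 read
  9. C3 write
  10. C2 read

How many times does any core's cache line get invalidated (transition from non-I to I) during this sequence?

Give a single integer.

Op 1: C2 write [C2 write: invalidate none -> C2=M] -> [I,I,M,I] (invalidations this op: 0; running total: 0)
Op 2: C0 write [C0 write: invalidate ['C2=M'] -> C0=M] -> [M,I,I,I] (invalidations this op: 1; running total: 1)
Op 3: C1 read [C1 read from I: others=['C0=M'] -> C1=S, others downsized to S] -> [S,S,I,I] (invalidations this op: 0; running total: 1)
Op 4: C2 read [C2 read from I: others=['C0=S', 'C1=S'] -> C2=S, others downsized to S] -> [S,S,S,I] (invalidations this op: 0; running total: 1)
Op 5: C0 read [C0 read: already in S, no change] -> [S,S,S,I] (invalidations this op: 0; running total: 1)
Op 6: C2 write [C2 write: invalidate ['C0=S', 'C1=S'] -> C2=M] -> [I,I,M,I] (invalidations this op: 2; running total: 3)
Op 7: C2 write [C2 write: already M (modified), no change] -> [I,I,M,I] (invalidations this op: 0; running total: 3)
Op 8: C3 read [C3 read from I: others=['C2=M'] -> C3=S, others downsized to S] -> [I,I,S,S] (invalidations this op: 0; running total: 3)
Op 9: C3 write [C3 write: invalidate ['C2=S'] -> C3=M] -> [I,I,I,M] (invalidations this op: 1; running total: 4)
Op 10: C2 read [C2 read from I: others=['C3=M'] -> C2=S, others downsized to S] -> [I,I,S,S] (invalidations this op: 0; running total: 4)

Answer: 4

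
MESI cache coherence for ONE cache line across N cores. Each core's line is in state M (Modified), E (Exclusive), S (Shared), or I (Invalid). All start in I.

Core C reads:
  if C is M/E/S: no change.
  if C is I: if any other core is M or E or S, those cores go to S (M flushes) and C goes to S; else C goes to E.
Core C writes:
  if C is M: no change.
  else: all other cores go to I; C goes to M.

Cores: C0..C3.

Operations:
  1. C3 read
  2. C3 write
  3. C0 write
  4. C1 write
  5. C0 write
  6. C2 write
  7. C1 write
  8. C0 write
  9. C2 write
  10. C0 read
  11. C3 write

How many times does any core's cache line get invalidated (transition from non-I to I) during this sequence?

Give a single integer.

Op 1: C3 read [C3 read from I: no other sharers -> C3=E (exclusive)] -> [I,I,I,E] (invalidations this op: 0; running total: 0)
Op 2: C3 write [C3 write: invalidate none -> C3=M] -> [I,I,I,M] (invalidations this op: 0; running total: 0)
Op 3: C0 write [C0 write: invalidate ['C3=M'] -> C0=M] -> [M,I,I,I] (invalidations this op: 1; running total: 1)
Op 4: C1 write [C1 write: invalidate ['C0=M'] -> C1=M] -> [I,M,I,I] (invalidations this op: 1; running total: 2)
Op 5: C0 write [C0 write: invalidate ['C1=M'] -> C0=M] -> [M,I,I,I] (invalidations this op: 1; running total: 3)
Op 6: C2 write [C2 write: invalidate ['C0=M'] -> C2=M] -> [I,I,M,I] (invalidations this op: 1; running total: 4)
Op 7: C1 write [C1 write: invalidate ['C2=M'] -> C1=M] -> [I,M,I,I] (invalidations this op: 1; running total: 5)
Op 8: C0 write [C0 write: invalidate ['C1=M'] -> C0=M] -> [M,I,I,I] (invalidations this op: 1; running total: 6)
Op 9: C2 write [C2 write: invalidate ['C0=M'] -> C2=M] -> [I,I,M,I] (invalidations this op: 1; running total: 7)
Op 10: C0 read [C0 read from I: others=['C2=M'] -> C0=S, others downsized to S] -> [S,I,S,I] (invalidations this op: 0; running total: 7)
Op 11: C3 write [C3 write: invalidate ['C0=S', 'C2=S'] -> C3=M] -> [I,I,I,M] (invalidations this op: 2; running total: 9)

Answer: 9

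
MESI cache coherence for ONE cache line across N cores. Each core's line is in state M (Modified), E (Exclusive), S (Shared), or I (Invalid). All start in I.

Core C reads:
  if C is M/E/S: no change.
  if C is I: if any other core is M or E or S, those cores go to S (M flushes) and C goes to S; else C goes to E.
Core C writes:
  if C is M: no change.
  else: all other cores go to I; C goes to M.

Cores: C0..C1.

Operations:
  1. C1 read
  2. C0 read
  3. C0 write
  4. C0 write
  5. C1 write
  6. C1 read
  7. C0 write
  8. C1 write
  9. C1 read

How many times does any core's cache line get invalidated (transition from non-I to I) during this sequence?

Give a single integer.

Answer: 4

Derivation:
Op 1: C1 read [C1 read from I: no other sharers -> C1=E (exclusive)] -> [I,E] (invalidations this op: 0; running total: 0)
Op 2: C0 read [C0 read from I: others=['C1=E'] -> C0=S, others downsized to S] -> [S,S] (invalidations this op: 0; running total: 0)
Op 3: C0 write [C0 write: invalidate ['C1=S'] -> C0=M] -> [M,I] (invalidations this op: 1; running total: 1)
Op 4: C0 write [C0 write: already M (modified), no change] -> [M,I] (invalidations this op: 0; running total: 1)
Op 5: C1 write [C1 write: invalidate ['C0=M'] -> C1=M] -> [I,M] (invalidations this op: 1; running total: 2)
Op 6: C1 read [C1 read: already in M, no change] -> [I,M] (invalidations this op: 0; running total: 2)
Op 7: C0 write [C0 write: invalidate ['C1=M'] -> C0=M] -> [M,I] (invalidations this op: 1; running total: 3)
Op 8: C1 write [C1 write: invalidate ['C0=M'] -> C1=M] -> [I,M] (invalidations this op: 1; running total: 4)
Op 9: C1 read [C1 read: already in M, no change] -> [I,M] (invalidations this op: 0; running total: 4)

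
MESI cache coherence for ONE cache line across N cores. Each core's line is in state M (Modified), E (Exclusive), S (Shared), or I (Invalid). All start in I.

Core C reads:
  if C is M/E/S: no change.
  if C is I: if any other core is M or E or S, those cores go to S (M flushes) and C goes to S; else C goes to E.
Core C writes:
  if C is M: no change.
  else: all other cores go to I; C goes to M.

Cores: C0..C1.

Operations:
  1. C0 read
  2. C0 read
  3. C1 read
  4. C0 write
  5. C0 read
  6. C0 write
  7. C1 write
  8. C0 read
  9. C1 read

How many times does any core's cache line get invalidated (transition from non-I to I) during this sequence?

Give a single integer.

Op 1: C0 read [C0 read from I: no other sharers -> C0=E (exclusive)] -> [E,I] (invalidations this op: 0; running total: 0)
Op 2: C0 read [C0 read: already in E, no change] -> [E,I] (invalidations this op: 0; running total: 0)
Op 3: C1 read [C1 read from I: others=['C0=E'] -> C1=S, others downsized to S] -> [S,S] (invalidations this op: 0; running total: 0)
Op 4: C0 write [C0 write: invalidate ['C1=S'] -> C0=M] -> [M,I] (invalidations this op: 1; running total: 1)
Op 5: C0 read [C0 read: already in M, no change] -> [M,I] (invalidations this op: 0; running total: 1)
Op 6: C0 write [C0 write: already M (modified), no change] -> [M,I] (invalidations this op: 0; running total: 1)
Op 7: C1 write [C1 write: invalidate ['C0=M'] -> C1=M] -> [I,M] (invalidations this op: 1; running total: 2)
Op 8: C0 read [C0 read from I: others=['C1=M'] -> C0=S, others downsized to S] -> [S,S] (invalidations this op: 0; running total: 2)
Op 9: C1 read [C1 read: already in S, no change] -> [S,S] (invalidations this op: 0; running total: 2)

Answer: 2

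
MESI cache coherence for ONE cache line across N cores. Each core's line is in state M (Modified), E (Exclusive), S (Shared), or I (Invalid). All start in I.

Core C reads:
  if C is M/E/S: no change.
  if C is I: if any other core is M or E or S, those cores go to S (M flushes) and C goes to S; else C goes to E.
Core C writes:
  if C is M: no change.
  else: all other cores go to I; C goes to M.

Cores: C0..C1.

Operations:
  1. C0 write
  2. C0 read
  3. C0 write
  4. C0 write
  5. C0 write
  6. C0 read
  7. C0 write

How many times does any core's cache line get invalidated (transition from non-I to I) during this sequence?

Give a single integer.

Op 1: C0 write [C0 write: invalidate none -> C0=M] -> [M,I] (invalidations this op: 0; running total: 0)
Op 2: C0 read [C0 read: already in M, no change] -> [M,I] (invalidations this op: 0; running total: 0)
Op 3: C0 write [C0 write: already M (modified), no change] -> [M,I] (invalidations this op: 0; running total: 0)
Op 4: C0 write [C0 write: already M (modified), no change] -> [M,I] (invalidations this op: 0; running total: 0)
Op 5: C0 write [C0 write: already M (modified), no change] -> [M,I] (invalidations this op: 0; running total: 0)
Op 6: C0 read [C0 read: already in M, no change] -> [M,I] (invalidations this op: 0; running total: 0)
Op 7: C0 write [C0 write: already M (modified), no change] -> [M,I] (invalidations this op: 0; running total: 0)

Answer: 0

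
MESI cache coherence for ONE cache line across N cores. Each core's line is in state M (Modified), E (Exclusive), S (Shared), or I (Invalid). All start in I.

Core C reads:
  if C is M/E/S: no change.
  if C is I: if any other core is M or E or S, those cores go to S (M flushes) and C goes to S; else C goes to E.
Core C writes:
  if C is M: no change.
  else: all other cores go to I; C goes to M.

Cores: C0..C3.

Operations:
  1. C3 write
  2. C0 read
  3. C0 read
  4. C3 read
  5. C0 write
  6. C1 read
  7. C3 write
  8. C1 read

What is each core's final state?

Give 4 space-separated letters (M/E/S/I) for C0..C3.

Answer: I S I S

Derivation:
Op 1: C3 write [C3 write: invalidate none -> C3=M] -> [I,I,I,M]
Op 2: C0 read [C0 read from I: others=['C3=M'] -> C0=S, others downsized to S] -> [S,I,I,S]
Op 3: C0 read [C0 read: already in S, no change] -> [S,I,I,S]
Op 4: C3 read [C3 read: already in S, no change] -> [S,I,I,S]
Op 5: C0 write [C0 write: invalidate ['C3=S'] -> C0=M] -> [M,I,I,I]
Op 6: C1 read [C1 read from I: others=['C0=M'] -> C1=S, others downsized to S] -> [S,S,I,I]
Op 7: C3 write [C3 write: invalidate ['C0=S', 'C1=S'] -> C3=M] -> [I,I,I,M]
Op 8: C1 read [C1 read from I: others=['C3=M'] -> C1=S, others downsized to S] -> [I,S,I,S]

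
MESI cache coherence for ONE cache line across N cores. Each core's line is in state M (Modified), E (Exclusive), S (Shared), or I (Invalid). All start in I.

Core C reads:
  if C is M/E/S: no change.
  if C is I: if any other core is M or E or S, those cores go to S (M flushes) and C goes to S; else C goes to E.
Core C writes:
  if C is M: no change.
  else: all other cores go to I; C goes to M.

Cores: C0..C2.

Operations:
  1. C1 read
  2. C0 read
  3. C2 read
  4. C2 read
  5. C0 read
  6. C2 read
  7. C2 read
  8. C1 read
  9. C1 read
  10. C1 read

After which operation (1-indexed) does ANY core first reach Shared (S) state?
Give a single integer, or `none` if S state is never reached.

Op 1: C1 read [C1 read from I: no other sharers -> C1=E (exclusive)] -> [I,E,I]
Op 2: C0 read [C0 read from I: others=['C1=E'] -> C0=S, others downsized to S] -> [S,S,I]
  -> First S state at op 2; remaining ops need not be traced.

Answer: 2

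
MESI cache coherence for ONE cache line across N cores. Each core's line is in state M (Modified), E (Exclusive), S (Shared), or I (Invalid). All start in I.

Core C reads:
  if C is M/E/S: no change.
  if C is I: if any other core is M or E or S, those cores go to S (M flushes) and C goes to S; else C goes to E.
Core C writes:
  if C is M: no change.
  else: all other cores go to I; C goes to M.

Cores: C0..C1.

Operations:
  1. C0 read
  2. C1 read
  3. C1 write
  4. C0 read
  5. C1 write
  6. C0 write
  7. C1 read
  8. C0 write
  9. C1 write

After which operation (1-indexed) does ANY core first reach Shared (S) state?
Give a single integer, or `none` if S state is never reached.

Answer: 2

Derivation:
Op 1: C0 read [C0 read from I: no other sharers -> C0=E (exclusive)] -> [E,I]
Op 2: C1 read [C1 read from I: others=['C0=E'] -> C1=S, others downsized to S] -> [S,S]
  -> First S state at op 2; remaining ops need not be traced.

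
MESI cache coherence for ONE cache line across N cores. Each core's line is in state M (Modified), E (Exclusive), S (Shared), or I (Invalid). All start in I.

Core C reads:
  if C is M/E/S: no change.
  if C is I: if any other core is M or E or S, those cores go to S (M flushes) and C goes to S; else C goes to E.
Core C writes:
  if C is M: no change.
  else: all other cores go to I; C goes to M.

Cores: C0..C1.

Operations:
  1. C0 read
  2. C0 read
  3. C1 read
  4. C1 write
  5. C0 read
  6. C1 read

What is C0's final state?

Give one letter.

Op 1: C0 read [C0 read from I: no other sharers -> C0=E (exclusive)] -> [E,I]
Op 2: C0 read [C0 read: already in E, no change] -> [E,I]
Op 3: C1 read [C1 read from I: others=['C0=E'] -> C1=S, others downsized to S] -> [S,S]
Op 4: C1 write [C1 write: invalidate ['C0=S'] -> C1=M] -> [I,M]
Op 5: C0 read [C0 read from I: others=['C1=M'] -> C0=S, others downsized to S] -> [S,S]
Op 6: C1 read [C1 read: already in S, no change] -> [S,S]

Answer: S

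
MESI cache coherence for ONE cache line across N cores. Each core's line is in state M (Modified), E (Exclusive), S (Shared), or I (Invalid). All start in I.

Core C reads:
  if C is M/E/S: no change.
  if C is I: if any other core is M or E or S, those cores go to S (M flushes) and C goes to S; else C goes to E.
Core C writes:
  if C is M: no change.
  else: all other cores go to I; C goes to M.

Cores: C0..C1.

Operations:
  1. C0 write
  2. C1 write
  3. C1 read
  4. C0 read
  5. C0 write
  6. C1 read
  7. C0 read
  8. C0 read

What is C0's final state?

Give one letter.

Op 1: C0 write [C0 write: invalidate none -> C0=M] -> [M,I]
Op 2: C1 write [C1 write: invalidate ['C0=M'] -> C1=M] -> [I,M]
Op 3: C1 read [C1 read: already in M, no change] -> [I,M]
Op 4: C0 read [C0 read from I: others=['C1=M'] -> C0=S, others downsized to S] -> [S,S]
Op 5: C0 write [C0 write: invalidate ['C1=S'] -> C0=M] -> [M,I]
Op 6: C1 read [C1 read from I: others=['C0=M'] -> C1=S, others downsized to S] -> [S,S]
Op 7: C0 read [C0 read: already in S, no change] -> [S,S]
Op 8: C0 read [C0 read: already in S, no change] -> [S,S]

Answer: S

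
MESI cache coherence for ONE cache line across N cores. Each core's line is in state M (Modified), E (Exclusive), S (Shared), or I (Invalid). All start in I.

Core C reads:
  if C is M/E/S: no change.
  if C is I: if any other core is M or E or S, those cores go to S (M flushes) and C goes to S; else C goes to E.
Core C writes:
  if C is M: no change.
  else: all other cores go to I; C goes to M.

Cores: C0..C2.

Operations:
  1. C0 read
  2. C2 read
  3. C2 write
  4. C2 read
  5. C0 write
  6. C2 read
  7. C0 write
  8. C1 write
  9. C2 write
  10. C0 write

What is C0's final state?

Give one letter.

Op 1: C0 read [C0 read from I: no other sharers -> C0=E (exclusive)] -> [E,I,I]
Op 2: C2 read [C2 read from I: others=['C0=E'] -> C2=S, others downsized to S] -> [S,I,S]
Op 3: C2 write [C2 write: invalidate ['C0=S'] -> C2=M] -> [I,I,M]
Op 4: C2 read [C2 read: already in M, no change] -> [I,I,M]
Op 5: C0 write [C0 write: invalidate ['C2=M'] -> C0=M] -> [M,I,I]
Op 6: C2 read [C2 read from I: others=['C0=M'] -> C2=S, others downsized to S] -> [S,I,S]
Op 7: C0 write [C0 write: invalidate ['C2=S'] -> C0=M] -> [M,I,I]
Op 8: C1 write [C1 write: invalidate ['C0=M'] -> C1=M] -> [I,M,I]
Op 9: C2 write [C2 write: invalidate ['C1=M'] -> C2=M] -> [I,I,M]
Op 10: C0 write [C0 write: invalidate ['C2=M'] -> C0=M] -> [M,I,I]

Answer: M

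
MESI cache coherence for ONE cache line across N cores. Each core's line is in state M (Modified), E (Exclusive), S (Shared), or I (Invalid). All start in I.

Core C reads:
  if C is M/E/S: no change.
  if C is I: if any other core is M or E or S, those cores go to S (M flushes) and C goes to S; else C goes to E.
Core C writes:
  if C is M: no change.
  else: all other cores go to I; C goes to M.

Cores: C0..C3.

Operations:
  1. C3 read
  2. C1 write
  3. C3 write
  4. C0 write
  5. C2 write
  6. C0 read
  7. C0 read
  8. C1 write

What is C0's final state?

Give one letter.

Op 1: C3 read [C3 read from I: no other sharers -> C3=E (exclusive)] -> [I,I,I,E]
Op 2: C1 write [C1 write: invalidate ['C3=E'] -> C1=M] -> [I,M,I,I]
Op 3: C3 write [C3 write: invalidate ['C1=M'] -> C3=M] -> [I,I,I,M]
Op 4: C0 write [C0 write: invalidate ['C3=M'] -> C0=M] -> [M,I,I,I]
Op 5: C2 write [C2 write: invalidate ['C0=M'] -> C2=M] -> [I,I,M,I]
Op 6: C0 read [C0 read from I: others=['C2=M'] -> C0=S, others downsized to S] -> [S,I,S,I]
Op 7: C0 read [C0 read: already in S, no change] -> [S,I,S,I]
Op 8: C1 write [C1 write: invalidate ['C0=S', 'C2=S'] -> C1=M] -> [I,M,I,I]

Answer: I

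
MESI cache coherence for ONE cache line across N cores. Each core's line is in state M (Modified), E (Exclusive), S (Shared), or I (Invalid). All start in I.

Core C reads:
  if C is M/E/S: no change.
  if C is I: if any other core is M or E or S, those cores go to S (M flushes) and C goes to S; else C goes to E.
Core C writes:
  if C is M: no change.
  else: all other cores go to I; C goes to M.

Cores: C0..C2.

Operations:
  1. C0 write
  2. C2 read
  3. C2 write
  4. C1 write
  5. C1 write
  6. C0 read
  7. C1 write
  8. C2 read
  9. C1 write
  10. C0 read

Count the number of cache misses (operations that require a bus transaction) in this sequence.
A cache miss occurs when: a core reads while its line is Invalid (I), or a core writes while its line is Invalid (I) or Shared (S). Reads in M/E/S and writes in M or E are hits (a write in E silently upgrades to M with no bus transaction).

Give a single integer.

Op 1: C0 write [C0 write: invalidate none -> C0=M] -> [M,I,I] [MISS #1: write from I]
Op 2: C2 read [C2 read from I: others=['C0=M'] -> C2=S, others downsized to S] -> [S,I,S] [MISS #2: read from I]
Op 3: C2 write [C2 write: invalidate ['C0=S'] -> C2=M] -> [I,I,M] [MISS #3: write from S]
Op 4: C1 write [C1 write: invalidate ['C2=M'] -> C1=M] -> [I,M,I] [MISS #4: write from I]
Op 5: C1 write [C1 write: already M (modified), no change] -> [I,M,I] [hit: write from M]
Op 6: C0 read [C0 read from I: others=['C1=M'] -> C0=S, others downsized to S] -> [S,S,I] [MISS #5: read from I]
Op 7: C1 write [C1 write: invalidate ['C0=S'] -> C1=M] -> [I,M,I] [MISS #6: write from S]
Op 8: C2 read [C2 read from I: others=['C1=M'] -> C2=S, others downsized to S] -> [I,S,S] [MISS #7: read from I]
Op 9: C1 write [C1 write: invalidate ['C2=S'] -> C1=M] -> [I,M,I] [MISS #8: write from S]
Op 10: C0 read [C0 read from I: others=['C1=M'] -> C0=S, others downsized to S] -> [S,S,I] [MISS #9: read from I]

Answer: 9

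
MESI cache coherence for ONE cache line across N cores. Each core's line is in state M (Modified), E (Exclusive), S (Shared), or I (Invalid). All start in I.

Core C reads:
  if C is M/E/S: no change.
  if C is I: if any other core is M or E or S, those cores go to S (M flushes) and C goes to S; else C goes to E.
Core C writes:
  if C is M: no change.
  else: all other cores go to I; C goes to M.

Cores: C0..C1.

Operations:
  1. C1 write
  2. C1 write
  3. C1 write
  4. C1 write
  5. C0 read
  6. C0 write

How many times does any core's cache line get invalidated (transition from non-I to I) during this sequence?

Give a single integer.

Answer: 1

Derivation:
Op 1: C1 write [C1 write: invalidate none -> C1=M] -> [I,M] (invalidations this op: 0; running total: 0)
Op 2: C1 write [C1 write: already M (modified), no change] -> [I,M] (invalidations this op: 0; running total: 0)
Op 3: C1 write [C1 write: already M (modified), no change] -> [I,M] (invalidations this op: 0; running total: 0)
Op 4: C1 write [C1 write: already M (modified), no change] -> [I,M] (invalidations this op: 0; running total: 0)
Op 5: C0 read [C0 read from I: others=['C1=M'] -> C0=S, others downsized to S] -> [S,S] (invalidations this op: 0; running total: 0)
Op 6: C0 write [C0 write: invalidate ['C1=S'] -> C0=M] -> [M,I] (invalidations this op: 1; running total: 1)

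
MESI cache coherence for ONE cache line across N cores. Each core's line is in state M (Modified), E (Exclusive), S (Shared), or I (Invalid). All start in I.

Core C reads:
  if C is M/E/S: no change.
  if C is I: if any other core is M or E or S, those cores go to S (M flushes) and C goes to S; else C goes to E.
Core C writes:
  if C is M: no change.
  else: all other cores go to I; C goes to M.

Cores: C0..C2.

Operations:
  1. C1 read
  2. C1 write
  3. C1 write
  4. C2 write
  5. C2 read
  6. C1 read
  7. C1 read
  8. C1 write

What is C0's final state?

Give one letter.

Op 1: C1 read [C1 read from I: no other sharers -> C1=E (exclusive)] -> [I,E,I]
Op 2: C1 write [C1 write: invalidate none -> C1=M] -> [I,M,I]
Op 3: C1 write [C1 write: already M (modified), no change] -> [I,M,I]
Op 4: C2 write [C2 write: invalidate ['C1=M'] -> C2=M] -> [I,I,M]
Op 5: C2 read [C2 read: already in M, no change] -> [I,I,M]
Op 6: C1 read [C1 read from I: others=['C2=M'] -> C1=S, others downsized to S] -> [I,S,S]
Op 7: C1 read [C1 read: already in S, no change] -> [I,S,S]
Op 8: C1 write [C1 write: invalidate ['C2=S'] -> C1=M] -> [I,M,I]

Answer: I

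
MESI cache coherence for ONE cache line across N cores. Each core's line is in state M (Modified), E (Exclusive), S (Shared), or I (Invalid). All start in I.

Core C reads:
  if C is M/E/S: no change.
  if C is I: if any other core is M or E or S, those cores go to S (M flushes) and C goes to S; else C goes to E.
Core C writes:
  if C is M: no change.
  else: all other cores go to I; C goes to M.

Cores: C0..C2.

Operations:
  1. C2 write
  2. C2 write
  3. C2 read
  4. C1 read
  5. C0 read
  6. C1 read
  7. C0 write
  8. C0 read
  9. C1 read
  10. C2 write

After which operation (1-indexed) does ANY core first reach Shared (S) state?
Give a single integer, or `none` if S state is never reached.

Op 1: C2 write [C2 write: invalidate none -> C2=M] -> [I,I,M]
Op 2: C2 write [C2 write: already M (modified), no change] -> [I,I,M]
Op 3: C2 read [C2 read: already in M, no change] -> [I,I,M]
Op 4: C1 read [C1 read from I: others=['C2=M'] -> C1=S, others downsized to S] -> [I,S,S]
  -> First S state at op 4; remaining ops need not be traced.

Answer: 4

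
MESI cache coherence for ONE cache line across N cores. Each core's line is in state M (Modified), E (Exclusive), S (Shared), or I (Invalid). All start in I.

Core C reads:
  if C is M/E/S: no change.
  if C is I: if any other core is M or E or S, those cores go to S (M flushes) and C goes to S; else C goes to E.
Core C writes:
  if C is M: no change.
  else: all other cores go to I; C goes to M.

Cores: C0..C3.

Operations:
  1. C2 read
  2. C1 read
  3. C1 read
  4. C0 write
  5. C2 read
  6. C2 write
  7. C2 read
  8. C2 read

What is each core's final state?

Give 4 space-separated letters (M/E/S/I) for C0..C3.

Answer: I I M I

Derivation:
Op 1: C2 read [C2 read from I: no other sharers -> C2=E (exclusive)] -> [I,I,E,I]
Op 2: C1 read [C1 read from I: others=['C2=E'] -> C1=S, others downsized to S] -> [I,S,S,I]
Op 3: C1 read [C1 read: already in S, no change] -> [I,S,S,I]
Op 4: C0 write [C0 write: invalidate ['C1=S', 'C2=S'] -> C0=M] -> [M,I,I,I]
Op 5: C2 read [C2 read from I: others=['C0=M'] -> C2=S, others downsized to S] -> [S,I,S,I]
Op 6: C2 write [C2 write: invalidate ['C0=S'] -> C2=M] -> [I,I,M,I]
Op 7: C2 read [C2 read: already in M, no change] -> [I,I,M,I]
Op 8: C2 read [C2 read: already in M, no change] -> [I,I,M,I]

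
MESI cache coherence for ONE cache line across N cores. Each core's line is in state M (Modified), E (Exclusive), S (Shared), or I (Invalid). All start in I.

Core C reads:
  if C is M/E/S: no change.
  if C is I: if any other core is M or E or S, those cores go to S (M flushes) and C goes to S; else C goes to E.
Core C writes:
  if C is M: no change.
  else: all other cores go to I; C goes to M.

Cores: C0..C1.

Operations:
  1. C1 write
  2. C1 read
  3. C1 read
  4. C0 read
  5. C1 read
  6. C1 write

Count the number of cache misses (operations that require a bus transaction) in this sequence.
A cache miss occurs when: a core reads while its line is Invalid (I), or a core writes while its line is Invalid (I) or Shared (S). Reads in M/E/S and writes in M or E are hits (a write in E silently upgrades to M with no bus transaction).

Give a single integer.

Answer: 3

Derivation:
Op 1: C1 write [C1 write: invalidate none -> C1=M] -> [I,M] [MISS #1: write from I]
Op 2: C1 read [C1 read: already in M, no change] -> [I,M] [hit: read from M]
Op 3: C1 read [C1 read: already in M, no change] -> [I,M] [hit: read from M]
Op 4: C0 read [C0 read from I: others=['C1=M'] -> C0=S, others downsized to S] -> [S,S] [MISS #2: read from I]
Op 5: C1 read [C1 read: already in S, no change] -> [S,S] [hit: read from S]
Op 6: C1 write [C1 write: invalidate ['C0=S'] -> C1=M] -> [I,M] [MISS #3: write from S]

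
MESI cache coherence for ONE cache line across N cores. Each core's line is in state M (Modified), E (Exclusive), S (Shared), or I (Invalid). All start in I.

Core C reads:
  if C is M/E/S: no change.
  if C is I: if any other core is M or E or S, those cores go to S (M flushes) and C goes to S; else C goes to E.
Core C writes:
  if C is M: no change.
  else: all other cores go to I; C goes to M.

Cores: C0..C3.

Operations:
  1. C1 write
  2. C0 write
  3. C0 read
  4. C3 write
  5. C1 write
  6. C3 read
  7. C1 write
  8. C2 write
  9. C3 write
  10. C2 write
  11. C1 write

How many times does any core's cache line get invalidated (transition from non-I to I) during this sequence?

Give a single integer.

Op 1: C1 write [C1 write: invalidate none -> C1=M] -> [I,M,I,I] (invalidations this op: 0; running total: 0)
Op 2: C0 write [C0 write: invalidate ['C1=M'] -> C0=M] -> [M,I,I,I] (invalidations this op: 1; running total: 1)
Op 3: C0 read [C0 read: already in M, no change] -> [M,I,I,I] (invalidations this op: 0; running total: 1)
Op 4: C3 write [C3 write: invalidate ['C0=M'] -> C3=M] -> [I,I,I,M] (invalidations this op: 1; running total: 2)
Op 5: C1 write [C1 write: invalidate ['C3=M'] -> C1=M] -> [I,M,I,I] (invalidations this op: 1; running total: 3)
Op 6: C3 read [C3 read from I: others=['C1=M'] -> C3=S, others downsized to S] -> [I,S,I,S] (invalidations this op: 0; running total: 3)
Op 7: C1 write [C1 write: invalidate ['C3=S'] -> C1=M] -> [I,M,I,I] (invalidations this op: 1; running total: 4)
Op 8: C2 write [C2 write: invalidate ['C1=M'] -> C2=M] -> [I,I,M,I] (invalidations this op: 1; running total: 5)
Op 9: C3 write [C3 write: invalidate ['C2=M'] -> C3=M] -> [I,I,I,M] (invalidations this op: 1; running total: 6)
Op 10: C2 write [C2 write: invalidate ['C3=M'] -> C2=M] -> [I,I,M,I] (invalidations this op: 1; running total: 7)
Op 11: C1 write [C1 write: invalidate ['C2=M'] -> C1=M] -> [I,M,I,I] (invalidations this op: 1; running total: 8)

Answer: 8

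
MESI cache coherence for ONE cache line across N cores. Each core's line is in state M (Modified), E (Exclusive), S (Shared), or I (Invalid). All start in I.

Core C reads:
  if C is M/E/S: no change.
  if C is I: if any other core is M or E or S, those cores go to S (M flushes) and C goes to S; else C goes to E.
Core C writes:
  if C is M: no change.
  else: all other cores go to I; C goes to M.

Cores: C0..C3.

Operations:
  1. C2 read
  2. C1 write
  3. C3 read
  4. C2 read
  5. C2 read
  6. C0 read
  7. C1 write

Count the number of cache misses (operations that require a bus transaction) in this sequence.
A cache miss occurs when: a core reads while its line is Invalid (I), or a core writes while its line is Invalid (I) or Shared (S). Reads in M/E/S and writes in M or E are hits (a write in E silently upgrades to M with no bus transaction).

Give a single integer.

Answer: 6

Derivation:
Op 1: C2 read [C2 read from I: no other sharers -> C2=E (exclusive)] -> [I,I,E,I] [MISS #1: read from I]
Op 2: C1 write [C1 write: invalidate ['C2=E'] -> C1=M] -> [I,M,I,I] [MISS #2: write from I]
Op 3: C3 read [C3 read from I: others=['C1=M'] -> C3=S, others downsized to S] -> [I,S,I,S] [MISS #3: read from I]
Op 4: C2 read [C2 read from I: others=['C1=S', 'C3=S'] -> C2=S, others downsized to S] -> [I,S,S,S] [MISS #4: read from I]
Op 5: C2 read [C2 read: already in S, no change] -> [I,S,S,S] [hit: read from S]
Op 6: C0 read [C0 read from I: others=['C1=S', 'C2=S', 'C3=S'] -> C0=S, others downsized to S] -> [S,S,S,S] [MISS #5: read from I]
Op 7: C1 write [C1 write: invalidate ['C0=S', 'C2=S', 'C3=S'] -> C1=M] -> [I,M,I,I] [MISS #6: write from S]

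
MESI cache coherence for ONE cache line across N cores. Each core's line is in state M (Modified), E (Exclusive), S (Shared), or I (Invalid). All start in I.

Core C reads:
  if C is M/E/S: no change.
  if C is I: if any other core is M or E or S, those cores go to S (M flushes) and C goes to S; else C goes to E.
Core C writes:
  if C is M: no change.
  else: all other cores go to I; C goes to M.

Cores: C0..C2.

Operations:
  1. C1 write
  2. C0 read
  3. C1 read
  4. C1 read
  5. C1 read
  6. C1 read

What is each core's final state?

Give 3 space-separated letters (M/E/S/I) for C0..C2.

Answer: S S I

Derivation:
Op 1: C1 write [C1 write: invalidate none -> C1=M] -> [I,M,I]
Op 2: C0 read [C0 read from I: others=['C1=M'] -> C0=S, others downsized to S] -> [S,S,I]
Op 3: C1 read [C1 read: already in S, no change] -> [S,S,I]
Op 4: C1 read [C1 read: already in S, no change] -> [S,S,I]
Op 5: C1 read [C1 read: already in S, no change] -> [S,S,I]
Op 6: C1 read [C1 read: already in S, no change] -> [S,S,I]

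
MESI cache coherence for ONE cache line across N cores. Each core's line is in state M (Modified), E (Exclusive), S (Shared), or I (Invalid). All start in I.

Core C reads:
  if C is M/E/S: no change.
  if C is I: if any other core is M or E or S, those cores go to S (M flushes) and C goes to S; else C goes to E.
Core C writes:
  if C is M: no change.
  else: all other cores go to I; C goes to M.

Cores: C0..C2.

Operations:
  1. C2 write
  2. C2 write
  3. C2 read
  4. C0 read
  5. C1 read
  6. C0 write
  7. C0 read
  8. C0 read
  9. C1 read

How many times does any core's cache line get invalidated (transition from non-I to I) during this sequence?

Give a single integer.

Answer: 2

Derivation:
Op 1: C2 write [C2 write: invalidate none -> C2=M] -> [I,I,M] (invalidations this op: 0; running total: 0)
Op 2: C2 write [C2 write: already M (modified), no change] -> [I,I,M] (invalidations this op: 0; running total: 0)
Op 3: C2 read [C2 read: already in M, no change] -> [I,I,M] (invalidations this op: 0; running total: 0)
Op 4: C0 read [C0 read from I: others=['C2=M'] -> C0=S, others downsized to S] -> [S,I,S] (invalidations this op: 0; running total: 0)
Op 5: C1 read [C1 read from I: others=['C0=S', 'C2=S'] -> C1=S, others downsized to S] -> [S,S,S] (invalidations this op: 0; running total: 0)
Op 6: C0 write [C0 write: invalidate ['C1=S', 'C2=S'] -> C0=M] -> [M,I,I] (invalidations this op: 2; running total: 2)
Op 7: C0 read [C0 read: already in M, no change] -> [M,I,I] (invalidations this op: 0; running total: 2)
Op 8: C0 read [C0 read: already in M, no change] -> [M,I,I] (invalidations this op: 0; running total: 2)
Op 9: C1 read [C1 read from I: others=['C0=M'] -> C1=S, others downsized to S] -> [S,S,I] (invalidations this op: 0; running total: 2)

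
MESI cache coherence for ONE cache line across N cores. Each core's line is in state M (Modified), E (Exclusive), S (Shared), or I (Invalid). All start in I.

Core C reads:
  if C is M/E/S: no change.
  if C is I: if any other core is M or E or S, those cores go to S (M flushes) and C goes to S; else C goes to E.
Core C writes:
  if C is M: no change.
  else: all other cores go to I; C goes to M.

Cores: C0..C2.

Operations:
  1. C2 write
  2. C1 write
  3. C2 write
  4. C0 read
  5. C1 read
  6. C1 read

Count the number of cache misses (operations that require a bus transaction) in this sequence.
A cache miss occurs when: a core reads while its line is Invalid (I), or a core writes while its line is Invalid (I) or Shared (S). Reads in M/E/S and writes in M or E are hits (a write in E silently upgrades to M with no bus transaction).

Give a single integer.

Answer: 5

Derivation:
Op 1: C2 write [C2 write: invalidate none -> C2=M] -> [I,I,M] [MISS #1: write from I]
Op 2: C1 write [C1 write: invalidate ['C2=M'] -> C1=M] -> [I,M,I] [MISS #2: write from I]
Op 3: C2 write [C2 write: invalidate ['C1=M'] -> C2=M] -> [I,I,M] [MISS #3: write from I]
Op 4: C0 read [C0 read from I: others=['C2=M'] -> C0=S, others downsized to S] -> [S,I,S] [MISS #4: read from I]
Op 5: C1 read [C1 read from I: others=['C0=S', 'C2=S'] -> C1=S, others downsized to S] -> [S,S,S] [MISS #5: read from I]
Op 6: C1 read [C1 read: already in S, no change] -> [S,S,S] [hit: read from S]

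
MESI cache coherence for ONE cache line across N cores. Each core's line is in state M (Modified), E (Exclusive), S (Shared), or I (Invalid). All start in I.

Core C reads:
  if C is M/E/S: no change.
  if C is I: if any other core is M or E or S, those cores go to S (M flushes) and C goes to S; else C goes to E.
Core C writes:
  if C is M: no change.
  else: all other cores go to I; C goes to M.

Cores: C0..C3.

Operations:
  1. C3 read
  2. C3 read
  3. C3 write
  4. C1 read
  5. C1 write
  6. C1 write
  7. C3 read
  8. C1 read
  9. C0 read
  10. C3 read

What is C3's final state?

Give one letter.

Op 1: C3 read [C3 read from I: no other sharers -> C3=E (exclusive)] -> [I,I,I,E]
Op 2: C3 read [C3 read: already in E, no change] -> [I,I,I,E]
Op 3: C3 write [C3 write: invalidate none -> C3=M] -> [I,I,I,M]
Op 4: C1 read [C1 read from I: others=['C3=M'] -> C1=S, others downsized to S] -> [I,S,I,S]
Op 5: C1 write [C1 write: invalidate ['C3=S'] -> C1=M] -> [I,M,I,I]
Op 6: C1 write [C1 write: already M (modified), no change] -> [I,M,I,I]
Op 7: C3 read [C3 read from I: others=['C1=M'] -> C3=S, others downsized to S] -> [I,S,I,S]
Op 8: C1 read [C1 read: already in S, no change] -> [I,S,I,S]
Op 9: C0 read [C0 read from I: others=['C1=S', 'C3=S'] -> C0=S, others downsized to S] -> [S,S,I,S]
Op 10: C3 read [C3 read: already in S, no change] -> [S,S,I,S]

Answer: S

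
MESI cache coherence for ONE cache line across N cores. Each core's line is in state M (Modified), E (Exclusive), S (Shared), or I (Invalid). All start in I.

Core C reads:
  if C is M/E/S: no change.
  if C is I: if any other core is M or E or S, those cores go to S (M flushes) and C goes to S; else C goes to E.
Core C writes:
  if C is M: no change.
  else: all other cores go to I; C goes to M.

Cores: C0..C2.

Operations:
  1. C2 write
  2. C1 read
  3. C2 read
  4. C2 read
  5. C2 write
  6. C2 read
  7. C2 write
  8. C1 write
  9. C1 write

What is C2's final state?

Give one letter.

Op 1: C2 write [C2 write: invalidate none -> C2=M] -> [I,I,M]
Op 2: C1 read [C1 read from I: others=['C2=M'] -> C1=S, others downsized to S] -> [I,S,S]
Op 3: C2 read [C2 read: already in S, no change] -> [I,S,S]
Op 4: C2 read [C2 read: already in S, no change] -> [I,S,S]
Op 5: C2 write [C2 write: invalidate ['C1=S'] -> C2=M] -> [I,I,M]
Op 6: C2 read [C2 read: already in M, no change] -> [I,I,M]
Op 7: C2 write [C2 write: already M (modified), no change] -> [I,I,M]
Op 8: C1 write [C1 write: invalidate ['C2=M'] -> C1=M] -> [I,M,I]
Op 9: C1 write [C1 write: already M (modified), no change] -> [I,M,I]

Answer: I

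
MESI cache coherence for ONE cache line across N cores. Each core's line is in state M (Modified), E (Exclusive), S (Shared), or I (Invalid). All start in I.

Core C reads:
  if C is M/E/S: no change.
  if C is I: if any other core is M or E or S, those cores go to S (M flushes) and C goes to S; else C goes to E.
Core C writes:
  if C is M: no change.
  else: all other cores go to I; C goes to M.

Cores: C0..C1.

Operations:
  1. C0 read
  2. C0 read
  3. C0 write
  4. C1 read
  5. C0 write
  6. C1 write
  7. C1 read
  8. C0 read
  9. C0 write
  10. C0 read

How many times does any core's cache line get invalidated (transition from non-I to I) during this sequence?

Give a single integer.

Answer: 3

Derivation:
Op 1: C0 read [C0 read from I: no other sharers -> C0=E (exclusive)] -> [E,I] (invalidations this op: 0; running total: 0)
Op 2: C0 read [C0 read: already in E, no change] -> [E,I] (invalidations this op: 0; running total: 0)
Op 3: C0 write [C0 write: invalidate none -> C0=M] -> [M,I] (invalidations this op: 0; running total: 0)
Op 4: C1 read [C1 read from I: others=['C0=M'] -> C1=S, others downsized to S] -> [S,S] (invalidations this op: 0; running total: 0)
Op 5: C0 write [C0 write: invalidate ['C1=S'] -> C0=M] -> [M,I] (invalidations this op: 1; running total: 1)
Op 6: C1 write [C1 write: invalidate ['C0=M'] -> C1=M] -> [I,M] (invalidations this op: 1; running total: 2)
Op 7: C1 read [C1 read: already in M, no change] -> [I,M] (invalidations this op: 0; running total: 2)
Op 8: C0 read [C0 read from I: others=['C1=M'] -> C0=S, others downsized to S] -> [S,S] (invalidations this op: 0; running total: 2)
Op 9: C0 write [C0 write: invalidate ['C1=S'] -> C0=M] -> [M,I] (invalidations this op: 1; running total: 3)
Op 10: C0 read [C0 read: already in M, no change] -> [M,I] (invalidations this op: 0; running total: 3)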